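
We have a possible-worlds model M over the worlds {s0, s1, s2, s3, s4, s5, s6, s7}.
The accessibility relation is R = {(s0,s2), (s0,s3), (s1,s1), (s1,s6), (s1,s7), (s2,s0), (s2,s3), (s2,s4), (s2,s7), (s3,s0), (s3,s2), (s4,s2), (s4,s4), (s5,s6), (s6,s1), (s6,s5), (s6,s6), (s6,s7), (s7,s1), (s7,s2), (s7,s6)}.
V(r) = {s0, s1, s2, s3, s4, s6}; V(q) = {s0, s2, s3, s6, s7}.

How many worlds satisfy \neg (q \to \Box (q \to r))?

Let φ = \neg (q \to \Box (q \to r)). Evaluate φ at each world:
  s0 (successors {s2, s3}): φ is false.
  s1 (successors {s1, s6, s7}): φ is false.
  s2 (successors {s0, s3, s4, s7}): φ is true.
  s3 (successors {s0, s2}): φ is false.
  s4 (successors {s2, s4}): φ is false.
  s5 (successors {s6}): φ is false.
  s6 (successors {s1, s5, s6, s7}): φ is true.
  s7 (successors {s1, s2, s6}): φ is false.
For instance, at s6:
  At s6: q \to \Box (q \to r) is false, so \neg (q \to \Box (q \to r)) is true.
    At s6: q is true, \Box (q \to r) is false, so q \to \Box (q \to r) is false.
      At s6: \Box (q \to r) requires q \to r at every successor {s1, s5, s6, s7}.
        q \to r fails at s7, so \Box (q \to r) is false at s6.
Satisfying worlds: {s2, s6}

2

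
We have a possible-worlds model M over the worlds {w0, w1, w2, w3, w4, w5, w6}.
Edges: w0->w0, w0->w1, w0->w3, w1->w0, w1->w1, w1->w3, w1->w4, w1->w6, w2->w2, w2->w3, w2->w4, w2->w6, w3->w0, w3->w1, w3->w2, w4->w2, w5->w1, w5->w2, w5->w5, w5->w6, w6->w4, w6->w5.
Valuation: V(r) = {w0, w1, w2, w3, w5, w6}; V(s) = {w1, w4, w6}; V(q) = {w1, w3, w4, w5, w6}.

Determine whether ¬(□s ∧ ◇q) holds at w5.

Recall that □ψ holds at a world iff ψ holds at every accessible world, and ◇ψ holds iff ψ holds at some accessible world.
At w5: □s ∧ ◇q is false, so ¬(□s ∧ ◇q) is true.
  At w5: □s is false, ◇q is true, so □s ∧ ◇q is false.
    At w5: □s requires s at every successor {w1, w2, w5, w6}.
      s fails at w2, so □s is false at w5.
    At w5: ◇q requires q at some successor in {w1, w2, w5, w6}.
      q holds at w1, so ◇q is true at w5.

Yes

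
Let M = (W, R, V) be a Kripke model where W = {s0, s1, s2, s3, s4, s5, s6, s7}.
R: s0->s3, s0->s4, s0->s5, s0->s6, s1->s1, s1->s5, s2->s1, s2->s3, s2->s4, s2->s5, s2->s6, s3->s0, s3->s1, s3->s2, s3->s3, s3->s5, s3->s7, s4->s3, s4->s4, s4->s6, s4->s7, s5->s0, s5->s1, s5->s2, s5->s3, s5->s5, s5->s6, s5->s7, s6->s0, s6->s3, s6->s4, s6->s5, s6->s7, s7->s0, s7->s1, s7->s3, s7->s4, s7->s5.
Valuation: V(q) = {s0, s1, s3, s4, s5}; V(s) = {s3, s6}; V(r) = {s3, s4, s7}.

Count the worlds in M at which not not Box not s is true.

1

Let φ = not not Box not s. Evaluate φ at each world:
  s0 (successors {s3, s4, s5, s6}): φ is false.
  s1 (successors {s1, s5}): φ is true.
  s2 (successors {s1, s3, s4, s5, s6}): φ is false.
  s3 (successors {s0, s1, s2, s3, s5, s7}): φ is false.
  s4 (successors {s3, s4, s6, s7}): φ is false.
  s5 (successors {s0, s1, s2, s3, s5, s6, s7}): φ is false.
  s6 (successors {s0, s3, s4, s5, s7}): φ is false.
  s7 (successors {s0, s1, s3, s4, s5}): φ is false.
For instance, at s1:
  At s1: not Box not s is false, so not not Box not s is true.
    At s1: Box not s is true, so not Box not s is false.
      At s1: Box not s requires not s at every successor {s1, s5}.
        At s1: not s is true.
        At s5: not s is true.
      So Box not s is true at s1.
Satisfying worlds: {s1}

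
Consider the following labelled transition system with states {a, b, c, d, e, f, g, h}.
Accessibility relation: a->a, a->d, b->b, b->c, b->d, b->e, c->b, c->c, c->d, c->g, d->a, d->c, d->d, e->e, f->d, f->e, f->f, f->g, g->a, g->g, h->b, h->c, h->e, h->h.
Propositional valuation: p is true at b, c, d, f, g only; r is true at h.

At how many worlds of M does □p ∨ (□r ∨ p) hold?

Recall that □ψ holds at a world iff ψ holds at every accessible world, and ◇ψ holds iff ψ holds at some accessible world.
Let φ = □p ∨ (□r ∨ p). Evaluate φ at each world:
  a (successors {a, d}): φ is false.
  b (successors {b, c, d, e}): φ is true.
  c (successors {b, c, d, g}): φ is true.
  d (successors {a, c, d}): φ is true.
  e (successors {e}): φ is false.
  f (successors {d, e, f, g}): φ is true.
  g (successors {a, g}): φ is true.
  h (successors {b, c, e, h}): φ is false.
For instance, at a:
  At a: □p is false, □r ∨ p is false, so □p ∨ (□r ∨ p) is false.
    At a: □p requires p at every successor {a, d}.
      p fails at a, so □p is false at a.
    At a: □r is false, p is false, so □r ∨ p is false.
      At a: □r requires r at every successor {a, d}.
        r fails at a, so □r is false at a.
Satisfying worlds: {b, c, d, f, g}

5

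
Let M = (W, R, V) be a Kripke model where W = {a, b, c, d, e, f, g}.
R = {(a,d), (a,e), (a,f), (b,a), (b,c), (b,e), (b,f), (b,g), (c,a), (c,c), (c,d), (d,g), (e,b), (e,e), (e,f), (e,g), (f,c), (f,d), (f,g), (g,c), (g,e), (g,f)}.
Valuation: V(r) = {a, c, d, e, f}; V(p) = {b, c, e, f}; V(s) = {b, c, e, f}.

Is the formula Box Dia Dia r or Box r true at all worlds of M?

Yes

Let φ = Box Dia Dia r or Box r. Evaluate φ at each world:
  a (successors {d, e, f}): φ is true.
  b (successors {a, c, e, f, g}): φ is true.
  c (successors {a, c, d}): φ is true.
  d (successors {g}): φ is true.
  e (successors {b, e, f, g}): φ is true.
  f (successors {c, d, g}): φ is true.
  g (successors {c, e, f}): φ is true.
For instance, at c:
  At c: Box Dia Dia r is true, Box r is true, so Box Dia Dia r or Box r is true.
    At c: Box Dia Dia r requires Dia Dia r at every successor {a, c, d}.
      At a: Dia Dia r is true.
      At c: Dia Dia r is true.
      At d: Dia Dia r is true.
    So Box Dia Dia r is true at c.
    At c: Box r requires r at every successor {a, c, d}.
      At a: r is true.
      At c: r is true.
      At d: r is true.
    So Box r is true at c.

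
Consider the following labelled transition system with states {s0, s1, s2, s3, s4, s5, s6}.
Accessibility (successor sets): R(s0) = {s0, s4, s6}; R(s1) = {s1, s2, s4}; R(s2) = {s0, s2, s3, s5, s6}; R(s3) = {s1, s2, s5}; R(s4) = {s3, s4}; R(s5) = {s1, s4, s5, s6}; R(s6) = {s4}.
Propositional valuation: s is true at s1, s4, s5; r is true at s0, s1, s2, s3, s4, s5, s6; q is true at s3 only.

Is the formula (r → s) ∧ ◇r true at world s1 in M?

Yes

Recall that ◇ψ holds at a world iff ψ holds at some accessible world.
At s1: r → s is true, ◇r is true, so (r → s) ∧ ◇r is true.
  At s1: ◇r requires r at some successor in {s1, s2, s4}.
    r holds at s1, so ◇r is true at s1.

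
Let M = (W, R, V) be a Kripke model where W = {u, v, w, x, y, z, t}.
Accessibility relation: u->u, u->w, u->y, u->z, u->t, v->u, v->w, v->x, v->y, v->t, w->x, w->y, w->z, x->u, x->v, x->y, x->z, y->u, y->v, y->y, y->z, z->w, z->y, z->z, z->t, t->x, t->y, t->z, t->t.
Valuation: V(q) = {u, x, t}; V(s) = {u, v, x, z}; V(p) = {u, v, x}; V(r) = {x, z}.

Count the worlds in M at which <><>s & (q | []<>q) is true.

7

Recall that []ψ holds at a world iff ψ holds at every accessible world, and <>ψ holds iff ψ holds at some accessible world.
Let φ = <><>s & (q | []<>q). Evaluate φ at each world:
  u (successors {u, w, y, z, t}): φ is true.
  v (successors {u, w, x, y, t}): φ is true.
  w (successors {x, y, z}): φ is true.
  x (successors {u, v, y, z}): φ is true.
  y (successors {u, v, y, z}): φ is true.
  z (successors {w, y, z, t}): φ is true.
  t (successors {x, y, z, t}): φ is true.
For instance, at u:
  At u: <><>s is true, q | []<>q is true, so <><>s & (q | []<>q) is true.
    At u: <><>s requires <>s at some successor in {u, w, y, z, t}.
      <>s holds at u, so <><>s is true at u.
    At u: q is true, []<>q is true, so q | []<>q is true.
      At u: []<>q requires <>q at every successor {u, w, y, z, t}.
        At u: <>q is true.
        At w: <>q is true.
        At y: <>q is true.
        At z: <>q is true.
        At t: <>q is true.
      So []<>q is true at u.
Satisfying worlds: {u, v, w, x, y, z, t}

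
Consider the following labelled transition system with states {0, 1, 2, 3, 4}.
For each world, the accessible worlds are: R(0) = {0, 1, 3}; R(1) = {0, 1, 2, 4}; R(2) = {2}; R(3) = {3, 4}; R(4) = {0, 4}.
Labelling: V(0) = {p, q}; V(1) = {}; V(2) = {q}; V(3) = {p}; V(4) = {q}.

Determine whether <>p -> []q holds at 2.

At 2: <>p is false, []q is true, so <>p -> []q is true.
  At 2: <>p requires p at some successor in {2}.
    At 2: p is false.
  So <>p is false at 2.
  At 2: []q requires q at every successor {2}.
    At 2: q is true.
  So []q is true at 2.

Yes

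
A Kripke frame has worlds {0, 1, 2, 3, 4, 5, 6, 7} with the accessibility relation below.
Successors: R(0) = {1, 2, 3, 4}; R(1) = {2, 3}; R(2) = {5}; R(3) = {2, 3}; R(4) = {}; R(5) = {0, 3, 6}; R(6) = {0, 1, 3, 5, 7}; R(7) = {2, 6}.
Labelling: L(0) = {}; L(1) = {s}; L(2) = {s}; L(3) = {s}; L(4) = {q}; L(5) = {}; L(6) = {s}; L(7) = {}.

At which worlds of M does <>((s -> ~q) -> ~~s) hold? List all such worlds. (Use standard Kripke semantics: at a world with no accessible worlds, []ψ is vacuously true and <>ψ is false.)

0, 1, 3, 5, 6, 7

Let φ = <>((s -> ~q) -> ~~s). Evaluate φ at each world:
  0 (successors {1, 2, 3, 4}): φ is true.
  1 (successors {2, 3}): φ is true.
  2 (successors {5}): φ is false.
  3 (successors {2, 3}): φ is true.
  4 (successors ∅): φ is false.
  5 (successors {0, 3, 6}): φ is true.
  6 (successors {0, 1, 3, 5, 7}): φ is true.
  7 (successors {2, 6}): φ is true.
For instance, at 2:
  At 2: <>((s -> ~q) -> ~~s) requires (s -> ~q) -> ~~s at some successor in {5}.
    At 5: (s -> ~q) -> ~~s is false.
  So <>((s -> ~q) -> ~~s) is false at 2.
Satisfying worlds: {0, 1, 3, 5, 6, 7}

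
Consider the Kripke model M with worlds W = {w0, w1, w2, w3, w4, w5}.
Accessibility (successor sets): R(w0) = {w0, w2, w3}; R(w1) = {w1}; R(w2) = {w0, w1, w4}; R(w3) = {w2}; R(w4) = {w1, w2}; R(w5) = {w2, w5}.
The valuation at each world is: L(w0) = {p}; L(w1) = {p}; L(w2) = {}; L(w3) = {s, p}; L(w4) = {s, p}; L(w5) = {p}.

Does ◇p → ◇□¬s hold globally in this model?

Yes

Let φ = ◇p → ◇□¬s. Evaluate φ at each world:
  w0 (successors {w0, w2, w3}): φ is true.
  w1 (successors {w1}): φ is true.
  w2 (successors {w0, w1, w4}): φ is true.
  w3 (successors {w2}): φ is true.
  w4 (successors {w1, w2}): φ is true.
  w5 (successors {w2, w5}): φ is true.
For instance, at w5:
  At w5: ◇p is true, ◇□¬s is true, so ◇p → ◇□¬s is true.
    At w5: ◇p requires p at some successor in {w2, w5}.
      p holds at w5, so ◇p is true at w5.
    At w5: ◇□¬s requires □¬s at some successor in {w2, w5}.
      □¬s holds at w5, so ◇□¬s is true at w5.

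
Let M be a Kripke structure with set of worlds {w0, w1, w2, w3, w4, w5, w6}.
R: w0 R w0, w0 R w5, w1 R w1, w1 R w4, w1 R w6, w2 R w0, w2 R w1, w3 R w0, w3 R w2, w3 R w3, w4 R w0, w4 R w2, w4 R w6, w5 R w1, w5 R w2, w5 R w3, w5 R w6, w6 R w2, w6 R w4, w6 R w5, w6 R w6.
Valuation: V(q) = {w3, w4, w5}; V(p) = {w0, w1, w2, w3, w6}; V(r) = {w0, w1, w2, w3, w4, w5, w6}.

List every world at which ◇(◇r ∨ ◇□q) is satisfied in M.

w0, w1, w2, w3, w4, w5, w6

Recall that □ψ holds at a world iff ψ holds at every accessible world, and ◇ψ holds iff ψ holds at some accessible world.
Let φ = ◇(◇r ∨ ◇□q). Evaluate φ at each world:
  w0 (successors {w0, w5}): φ is true.
  w1 (successors {w1, w4, w6}): φ is true.
  w2 (successors {w0, w1}): φ is true.
  w3 (successors {w0, w2, w3}): φ is true.
  w4 (successors {w0, w2, w6}): φ is true.
  w5 (successors {w1, w2, w3, w6}): φ is true.
  w6 (successors {w2, w4, w5, w6}): φ is true.
For instance, at w4:
  At w4: ◇(◇r ∨ ◇□q) requires ◇r ∨ ◇□q at some successor in {w0, w2, w6}.
    ◇r ∨ ◇□q holds at w0, so ◇(◇r ∨ ◇□q) is true at w4.
      At w0: ◇r is true, ◇□q is false, so ◇r ∨ ◇□q is true.
Satisfying worlds: {w0, w1, w2, w3, w4, w5, w6}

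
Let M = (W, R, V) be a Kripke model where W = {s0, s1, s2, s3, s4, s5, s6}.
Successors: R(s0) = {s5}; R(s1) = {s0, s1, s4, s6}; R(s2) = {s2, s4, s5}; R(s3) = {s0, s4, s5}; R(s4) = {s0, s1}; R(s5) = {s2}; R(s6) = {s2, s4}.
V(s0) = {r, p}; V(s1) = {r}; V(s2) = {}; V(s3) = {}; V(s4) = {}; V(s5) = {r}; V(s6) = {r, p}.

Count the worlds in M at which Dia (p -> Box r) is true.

7

Let φ = Dia (p -> Box r). Evaluate φ at each world:
  s0 (successors {s5}): φ is true.
  s1 (successors {s0, s1, s4, s6}): φ is true.
  s2 (successors {s2, s4, s5}): φ is true.
  s3 (successors {s0, s4, s5}): φ is true.
  s4 (successors {s0, s1}): φ is true.
  s5 (successors {s2}): φ is true.
  s6 (successors {s2, s4}): φ is true.
For instance, at s2:
  At s2: Dia (p -> Box r) requires p -> Box r at some successor in {s2, s4, s5}.
    p -> Box r holds at s2, so Dia (p -> Box r) is true at s2.
      At s2: p is false, Box r is false, so p -> Box r is true.
Satisfying worlds: {s0, s1, s2, s3, s4, s5, s6}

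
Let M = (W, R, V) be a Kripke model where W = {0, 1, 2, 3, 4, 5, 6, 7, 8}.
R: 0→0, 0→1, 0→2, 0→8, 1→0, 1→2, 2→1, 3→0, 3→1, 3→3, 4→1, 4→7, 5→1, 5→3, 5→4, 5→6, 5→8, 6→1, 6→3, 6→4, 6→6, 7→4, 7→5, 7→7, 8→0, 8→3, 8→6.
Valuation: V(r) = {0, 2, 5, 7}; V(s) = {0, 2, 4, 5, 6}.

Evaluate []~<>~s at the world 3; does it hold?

No

At 3: []~<>~s requires ~<>~s at every successor {0, 1, 3}.
  ~<>~s fails at 0, so []~<>~s is false at 3.
    At 0: <>~s is true, so ~<>~s is false.
      At 0: <>~s requires ~s at some successor in {0, 1, 2, 8}.
        ~s holds at 1, so <>~s is true at 0.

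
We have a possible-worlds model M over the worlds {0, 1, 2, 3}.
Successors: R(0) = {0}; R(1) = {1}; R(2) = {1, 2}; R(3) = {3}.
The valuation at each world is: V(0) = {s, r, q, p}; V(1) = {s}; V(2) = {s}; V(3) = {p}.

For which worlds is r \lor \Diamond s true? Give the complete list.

Let φ = r \lor \Diamond s. Evaluate φ at each world:
  0 (successors {0}): φ is true.
  1 (successors {1}): φ is true.
  2 (successors {1, 2}): φ is true.
  3 (successors {3}): φ is false.
For instance, at 0:
  At 0: r is true, \Diamond s is true, so r \lor \Diamond s is true.
    At 0: \Diamond s requires s at some successor in {0}.
      s holds at 0, so \Diamond s is true at 0.
Satisfying worlds: {0, 1, 2}

0, 1, 2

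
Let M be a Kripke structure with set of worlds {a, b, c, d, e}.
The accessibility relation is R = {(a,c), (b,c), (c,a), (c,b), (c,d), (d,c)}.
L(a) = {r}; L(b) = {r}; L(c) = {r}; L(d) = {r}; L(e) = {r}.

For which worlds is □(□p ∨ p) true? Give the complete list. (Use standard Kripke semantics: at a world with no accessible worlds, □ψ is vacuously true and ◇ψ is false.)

e

Let φ = □(□p ∨ p). Evaluate φ at each world:
  a (successors {c}): φ is false.
  b (successors {c}): φ is false.
  c (successors {a, b, d}): φ is false.
  d (successors {c}): φ is false.
  e (successors ∅): φ is true.
For instance, at a:
  At a: □(□p ∨ p) requires □p ∨ p at every successor {c}.
    □p ∨ p fails at c, so □(□p ∨ p) is false at a.
      At c: □p is false, p is false, so □p ∨ p is false.
Satisfying worlds: {e}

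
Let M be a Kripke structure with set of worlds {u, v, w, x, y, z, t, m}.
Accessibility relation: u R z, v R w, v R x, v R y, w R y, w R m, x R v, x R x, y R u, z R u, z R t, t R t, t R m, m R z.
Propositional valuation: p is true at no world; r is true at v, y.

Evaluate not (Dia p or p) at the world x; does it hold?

Yes

At x: Dia p or p is false, so not (Dia p or p) is true.
  At x: Dia p is false, p is false, so Dia p or p is false.
    At x: Dia p requires p at some successor in {v, x}.
      At v: p is false.
      At x: p is false.
    So Dia p is false at x.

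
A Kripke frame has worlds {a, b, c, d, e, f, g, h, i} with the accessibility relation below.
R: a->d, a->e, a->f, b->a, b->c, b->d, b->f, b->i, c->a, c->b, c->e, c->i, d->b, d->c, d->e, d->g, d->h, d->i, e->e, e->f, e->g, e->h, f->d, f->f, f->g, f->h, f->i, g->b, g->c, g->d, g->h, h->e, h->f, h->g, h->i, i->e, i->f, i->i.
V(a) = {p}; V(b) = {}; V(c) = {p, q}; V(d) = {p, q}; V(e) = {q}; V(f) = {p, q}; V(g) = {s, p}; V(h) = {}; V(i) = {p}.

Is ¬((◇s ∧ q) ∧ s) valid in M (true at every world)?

Let φ = ¬((◇s ∧ q) ∧ s). Evaluate φ at each world:
  a (successors {d, e, f}): φ is true.
  b (successors {a, c, d, f, i}): φ is true.
  c (successors {a, b, e, i}): φ is true.
  d (successors {b, c, e, g, h, i}): φ is true.
  e (successors {e, f, g, h}): φ is true.
  f (successors {d, f, g, h, i}): φ is true.
  g (successors {b, c, d, h}): φ is true.
  h (successors {e, f, g, i}): φ is true.
  i (successors {e, f, i}): φ is true.
For instance, at g:
  At g: (◇s ∧ q) ∧ s is false, so ¬((◇s ∧ q) ∧ s) is true.
    At g: ◇s ∧ q is false, s is true, so (◇s ∧ q) ∧ s is false.
      At g: ◇s is false, q is false, so ◇s ∧ q is false.

Yes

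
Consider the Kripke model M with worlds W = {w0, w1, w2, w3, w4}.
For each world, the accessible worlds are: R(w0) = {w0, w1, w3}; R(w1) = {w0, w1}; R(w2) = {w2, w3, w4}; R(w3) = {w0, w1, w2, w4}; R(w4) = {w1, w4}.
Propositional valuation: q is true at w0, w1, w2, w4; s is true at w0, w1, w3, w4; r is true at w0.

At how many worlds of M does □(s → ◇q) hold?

Let φ = □(s → ◇q). Evaluate φ at each world:
  w0 (successors {w0, w1, w3}): φ is true.
  w1 (successors {w0, w1}): φ is true.
  w2 (successors {w2, w3, w4}): φ is true.
  w3 (successors {w0, w1, w2, w4}): φ is true.
  w4 (successors {w1, w4}): φ is true.
For instance, at w2:
  At w2: □(s → ◇q) requires s → ◇q at every successor {w2, w3, w4}.
      At w2: s is false, ◇q is true, so s → ◇q is true.
      At w3: s is true, ◇q is true, so s → ◇q is true.
      At w4: s is true, ◇q is true, so s → ◇q is true.
  So □(s → ◇q) is true at w2.
Satisfying worlds: {w0, w1, w2, w3, w4}

5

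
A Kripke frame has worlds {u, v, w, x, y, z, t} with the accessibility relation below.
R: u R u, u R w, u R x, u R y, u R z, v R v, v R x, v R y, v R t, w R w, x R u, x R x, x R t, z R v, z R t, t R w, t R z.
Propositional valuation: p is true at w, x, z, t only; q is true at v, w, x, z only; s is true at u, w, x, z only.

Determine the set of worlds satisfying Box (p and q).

Let φ = Box (p and q). Evaluate φ at each world:
  u (successors {u, w, x, y, z}): φ is false.
  v (successors {v, x, y, t}): φ is false.
  w (successors {w}): φ is true.
  x (successors {u, x, t}): φ is false.
  y (successors ∅): φ is true.
  z (successors {v, t}): φ is false.
  t (successors {w, z}): φ is true.
For instance, at t:
  At t: Box (p and q) requires p and q at every successor {w, z}.
    At w: p and q is true.
    At z: p and q is true.
  So Box (p and q) is true at t.
Satisfying worlds: {w, y, t}

w, y, t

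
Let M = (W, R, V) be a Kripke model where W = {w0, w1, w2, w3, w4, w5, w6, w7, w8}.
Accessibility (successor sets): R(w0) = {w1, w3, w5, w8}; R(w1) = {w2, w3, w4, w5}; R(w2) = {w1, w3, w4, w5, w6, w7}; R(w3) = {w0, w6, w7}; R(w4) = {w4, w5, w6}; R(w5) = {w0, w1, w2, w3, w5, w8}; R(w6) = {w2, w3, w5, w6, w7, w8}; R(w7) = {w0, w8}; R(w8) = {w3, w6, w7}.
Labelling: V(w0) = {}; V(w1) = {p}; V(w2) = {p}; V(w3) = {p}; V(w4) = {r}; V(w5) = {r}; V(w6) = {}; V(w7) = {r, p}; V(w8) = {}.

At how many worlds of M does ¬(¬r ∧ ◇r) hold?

3

Let φ = ¬(¬r ∧ ◇r). Evaluate φ at each world:
  w0 (successors {w1, w3, w5, w8}): φ is false.
  w1 (successors {w2, w3, w4, w5}): φ is false.
  w2 (successors {w1, w3, w4, w5, w6, w7}): φ is false.
  w3 (successors {w0, w6, w7}): φ is false.
  w4 (successors {w4, w5, w6}): φ is true.
  w5 (successors {w0, w1, w2, w3, w5, w8}): φ is true.
  w6 (successors {w2, w3, w5, w6, w7, w8}): φ is false.
  w7 (successors {w0, w8}): φ is true.
  w8 (successors {w3, w6, w7}): φ is false.
For instance, at w0:
  At w0: ¬r ∧ ◇r is true, so ¬(¬r ∧ ◇r) is false.
    At w0: ¬r is true, ◇r is true, so ¬r ∧ ◇r is true.
      At w0: ◇r requires r at some successor in {w1, w3, w5, w8}.
        r holds at w5, so ◇r is true at w0.
Satisfying worlds: {w4, w5, w7}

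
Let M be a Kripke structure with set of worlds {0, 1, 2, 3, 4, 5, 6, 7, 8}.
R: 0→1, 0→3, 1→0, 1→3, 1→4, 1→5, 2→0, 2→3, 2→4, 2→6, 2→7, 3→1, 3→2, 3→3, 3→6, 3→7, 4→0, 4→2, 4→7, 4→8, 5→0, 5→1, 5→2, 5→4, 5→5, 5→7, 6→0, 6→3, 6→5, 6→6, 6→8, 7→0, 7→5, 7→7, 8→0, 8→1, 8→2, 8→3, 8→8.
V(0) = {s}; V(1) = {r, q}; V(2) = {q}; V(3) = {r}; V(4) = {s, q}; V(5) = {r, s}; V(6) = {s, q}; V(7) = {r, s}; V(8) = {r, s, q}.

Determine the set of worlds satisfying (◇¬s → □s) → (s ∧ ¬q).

Let φ = (◇¬s → □s) → (s ∧ ¬q). Evaluate φ at each world:
  0 (successors {1, 3}): φ is true.
  1 (successors {0, 3, 4, 5}): φ is true.
  2 (successors {0, 3, 4, 6, 7}): φ is true.
  3 (successors {1, 2, 3, 6, 7}): φ is true.
  4 (successors {0, 2, 7, 8}): φ is true.
  5 (successors {0, 1, 2, 4, 5, 7}): φ is true.
  6 (successors {0, 3, 5, 6, 8}): φ is true.
  7 (successors {0, 5, 7}): φ is true.
  8 (successors {0, 1, 2, 3, 8}): φ is true.
For instance, at 7:
  At 7: ◇¬s → □s is true, s ∧ ¬q is true, so (◇¬s → □s) → (s ∧ ¬q) is true.
    At 7: ◇¬s is false, □s is true, so ◇¬s → □s is true.
      At 7: ◇¬s requires ¬s at some successor in {0, 5, 7}.
        At 0: ¬s is false.
        At 5: ¬s is false.
        At 7: ¬s is false.
      So ◇¬s is false at 7.
      At 7: □s requires s at every successor {0, 5, 7}.
        At 0: s is true.
        At 5: s is true.
        At 7: s is true.
      So □s is true at 7.
Satisfying worlds: {0, 1, 2, 3, 4, 5, 6, 7, 8}

0, 1, 2, 3, 4, 5, 6, 7, 8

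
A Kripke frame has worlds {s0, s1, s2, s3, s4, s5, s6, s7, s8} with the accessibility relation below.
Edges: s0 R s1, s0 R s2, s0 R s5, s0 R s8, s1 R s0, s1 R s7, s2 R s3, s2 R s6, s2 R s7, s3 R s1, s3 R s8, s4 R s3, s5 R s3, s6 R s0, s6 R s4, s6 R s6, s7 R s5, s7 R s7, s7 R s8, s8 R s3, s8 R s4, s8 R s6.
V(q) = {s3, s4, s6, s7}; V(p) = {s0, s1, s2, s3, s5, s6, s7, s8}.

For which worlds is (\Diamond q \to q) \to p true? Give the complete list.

Recall that \Diamond ψ holds at a world iff ψ holds at some accessible world.
Let φ = (\Diamond q \to q) \to p. Evaluate φ at each world:
  s0 (successors {s1, s2, s5, s8}): φ is true.
  s1 (successors {s0, s7}): φ is true.
  s2 (successors {s3, s6, s7}): φ is true.
  s3 (successors {s1, s8}): φ is true.
  s4 (successors {s3}): φ is false.
  s5 (successors {s3}): φ is true.
  s6 (successors {s0, s4, s6}): φ is true.
  s7 (successors {s5, s7, s8}): φ is true.
  s8 (successors {s3, s4, s6}): φ is true.
For instance, at s1:
  At s1: \Diamond q \to q is false, p is true, so (\Diamond q \to q) \to p is true.
    At s1: \Diamond q is true, q is false, so \Diamond q \to q is false.
      At s1: \Diamond q requires q at some successor in {s0, s7}.
        q holds at s7, so \Diamond q is true at s1.
Satisfying worlds: {s0, s1, s2, s3, s5, s6, s7, s8}

s0, s1, s2, s3, s5, s6, s7, s8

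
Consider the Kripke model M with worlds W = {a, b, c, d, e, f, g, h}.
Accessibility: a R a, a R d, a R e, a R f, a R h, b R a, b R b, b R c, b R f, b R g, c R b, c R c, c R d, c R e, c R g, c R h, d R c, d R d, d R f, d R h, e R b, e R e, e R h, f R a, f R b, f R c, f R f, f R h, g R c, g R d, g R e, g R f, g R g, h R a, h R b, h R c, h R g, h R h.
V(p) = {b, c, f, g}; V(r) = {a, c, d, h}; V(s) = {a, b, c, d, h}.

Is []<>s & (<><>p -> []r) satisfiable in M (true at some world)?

Recall that []ψ holds at a world iff ψ holds at every accessible world, and <>ψ holds iff ψ holds at some accessible world.
Let φ = []<>s & (<><>p -> []r). Evaluate φ at each world:
  a (successors {a, d, e, f, h}): φ is false.
  b (successors {a, b, c, f, g}): φ is false.
  c (successors {b, c, d, e, g, h}): φ is false.
  d (successors {c, d, f, h}): φ is false.
  e (successors {b, e, h}): φ is false.
  f (successors {a, b, c, f, h}): φ is false.
  g (successors {c, d, e, f, g}): φ is false.
  h (successors {a, b, c, g, h}): φ is false.
For instance, at a:
  At a: []<>s is true, <><>p -> []r is false, so []<>s & (<><>p -> []r) is false.
    At a: []<>s requires <>s at every successor {a, d, e, f, h}.
      At a: <>s is true.
      At d: <>s is true.
      At e: <>s is true.
      At f: <>s is true.
      At h: <>s is true.
    So []<>s is true at a.
    At a: <><>p is true, []r is false, so <><>p -> []r is false.
      At a: <><>p requires <>p at some successor in {a, d, e, f, h}.
        <>p holds at a, so <><>p is true at a.
      At a: []r requires r at every successor {a, d, e, f, h}.
        r fails at e, so []r is false at a.

No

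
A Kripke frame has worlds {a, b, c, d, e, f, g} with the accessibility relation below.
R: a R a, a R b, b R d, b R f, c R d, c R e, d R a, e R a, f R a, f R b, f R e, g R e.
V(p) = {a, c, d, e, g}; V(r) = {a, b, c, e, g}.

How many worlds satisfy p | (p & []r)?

Let φ = p | (p & []r). Evaluate φ at each world:
  a (successors {a, b}): φ is true.
  b (successors {d, f}): φ is false.
  c (successors {d, e}): φ is true.
  d (successors {a}): φ is true.
  e (successors {a}): φ is true.
  f (successors {a, b, e}): φ is false.
  g (successors {e}): φ is true.
For instance, at b:
  At b: p is false, p & []r is false, so p | (p & []r) is false.
    At b: p is false, []r is false, so p & []r is false.
      At b: []r requires r at every successor {d, f}.
        r fails at d, so []r is false at b.
Satisfying worlds: {a, c, d, e, g}

5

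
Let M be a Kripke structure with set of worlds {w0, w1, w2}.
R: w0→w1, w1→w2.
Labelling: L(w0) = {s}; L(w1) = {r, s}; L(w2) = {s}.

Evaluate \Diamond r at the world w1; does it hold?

No

At w1: \Diamond r requires r at some successor in {w2}.
  At w2: r is false.
So \Diamond r is false at w1.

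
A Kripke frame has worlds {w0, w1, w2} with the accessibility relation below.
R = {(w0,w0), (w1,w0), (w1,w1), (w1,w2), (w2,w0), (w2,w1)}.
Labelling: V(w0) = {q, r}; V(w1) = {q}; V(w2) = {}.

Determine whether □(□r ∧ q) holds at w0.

Recall that □ψ holds at a world iff ψ holds at every accessible world, and ◇ψ holds iff ψ holds at some accessible world.
At w0: □(□r ∧ q) requires □r ∧ q at every successor {w0}.
    At w0: □r is true, q is true, so □r ∧ q is true.
      At w0: □r requires r at every successor {w0}.
        At w0: r is true.
      So □r is true at w0.
So □(□r ∧ q) is true at w0.

Yes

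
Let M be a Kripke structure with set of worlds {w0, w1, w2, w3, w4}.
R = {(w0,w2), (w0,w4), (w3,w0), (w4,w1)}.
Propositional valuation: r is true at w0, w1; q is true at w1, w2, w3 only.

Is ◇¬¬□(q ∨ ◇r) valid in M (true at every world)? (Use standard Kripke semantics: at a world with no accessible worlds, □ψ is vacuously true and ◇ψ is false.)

Let φ = ◇¬¬□(q ∨ ◇r). Evaluate φ at each world:
  w0 (successors {w2, w4}): φ is true.
  w1 (successors ∅): φ is false.
  w2 (successors ∅): φ is false.
  w3 (successors {w0}): φ is true.
  w4 (successors {w1}): φ is true.
Detail at w1 (counterexample):
  At w1: no accessible worlds, so ◇¬¬□(q ∨ ◇r) is false.

No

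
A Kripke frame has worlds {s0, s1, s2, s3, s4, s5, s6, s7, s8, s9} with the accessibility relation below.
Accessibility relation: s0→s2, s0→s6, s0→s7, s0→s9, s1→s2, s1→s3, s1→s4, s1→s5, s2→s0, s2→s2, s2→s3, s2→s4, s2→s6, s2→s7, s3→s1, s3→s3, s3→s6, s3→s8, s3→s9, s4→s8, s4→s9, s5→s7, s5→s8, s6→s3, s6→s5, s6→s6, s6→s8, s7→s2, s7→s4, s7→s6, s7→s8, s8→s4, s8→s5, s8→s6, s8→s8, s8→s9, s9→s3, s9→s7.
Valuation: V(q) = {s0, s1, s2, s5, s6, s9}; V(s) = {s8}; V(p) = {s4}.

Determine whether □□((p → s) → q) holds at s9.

No

At s9: □□((p → s) → q) requires □((p → s) → q) at every successor {s3, s7}.
  □((p → s) → q) fails at s3, so □□((p → s) → q) is false at s9.
    At s3: □((p → s) → q) requires (p → s) → q at every successor {s1, s3, s6, s8, s9}.
      (p → s) → q fails at s3, so □((p → s) → q) is false at s3.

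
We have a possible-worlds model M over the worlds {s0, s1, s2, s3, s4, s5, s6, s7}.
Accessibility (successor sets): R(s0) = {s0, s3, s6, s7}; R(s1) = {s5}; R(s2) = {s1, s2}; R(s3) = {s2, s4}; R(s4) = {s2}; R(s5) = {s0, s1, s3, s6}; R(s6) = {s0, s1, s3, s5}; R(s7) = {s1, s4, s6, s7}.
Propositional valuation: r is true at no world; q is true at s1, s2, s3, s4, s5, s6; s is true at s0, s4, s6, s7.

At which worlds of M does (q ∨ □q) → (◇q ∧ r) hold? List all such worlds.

Let φ = (q ∨ □q) → (◇q ∧ r). Evaluate φ at each world:
  s0 (successors {s0, s3, s6, s7}): φ is true.
  s1 (successors {s5}): φ is false.
  s2 (successors {s1, s2}): φ is false.
  s3 (successors {s2, s4}): φ is false.
  s4 (successors {s2}): φ is false.
  s5 (successors {s0, s1, s3, s6}): φ is false.
  s6 (successors {s0, s1, s3, s5}): φ is false.
  s7 (successors {s1, s4, s6, s7}): φ is true.
For instance, at s1:
  At s1: q ∨ □q is true, ◇q ∧ r is false, so (q ∨ □q) → (◇q ∧ r) is false.
    At s1: q is true, □q is true, so q ∨ □q is true.
      At s1: □q requires q at every successor {s5}.
        At s5: q is true.
      So □q is true at s1.
    At s1: ◇q is true, r is false, so ◇q ∧ r is false.
      At s1: ◇q requires q at some successor in {s5}.
        q holds at s5, so ◇q is true at s1.
Satisfying worlds: {s0, s7}

s0, s7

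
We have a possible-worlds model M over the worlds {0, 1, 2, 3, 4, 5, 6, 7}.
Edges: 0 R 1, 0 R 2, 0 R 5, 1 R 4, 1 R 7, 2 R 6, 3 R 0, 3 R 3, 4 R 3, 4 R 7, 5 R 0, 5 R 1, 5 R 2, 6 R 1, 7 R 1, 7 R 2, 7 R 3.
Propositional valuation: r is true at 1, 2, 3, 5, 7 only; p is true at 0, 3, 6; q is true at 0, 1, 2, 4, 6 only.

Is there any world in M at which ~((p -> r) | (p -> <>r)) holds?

No

Let φ = ~((p -> r) | (p -> <>r)). Evaluate φ at each world:
  0 (successors {1, 2, 5}): φ is false.
  1 (successors {4, 7}): φ is false.
  2 (successors {6}): φ is false.
  3 (successors {0, 3}): φ is false.
  4 (successors {3, 7}): φ is false.
  5 (successors {0, 1, 2}): φ is false.
  6 (successors {1}): φ is false.
  7 (successors {1, 2, 3}): φ is false.
For instance, at 1:
  At 1: (p -> r) | (p -> <>r) is true, so ~((p -> r) | (p -> <>r)) is false.
    At 1: p -> r is true, p -> <>r is true, so (p -> r) | (p -> <>r) is true.
      At 1: p is false, <>r is true, so p -> <>r is true.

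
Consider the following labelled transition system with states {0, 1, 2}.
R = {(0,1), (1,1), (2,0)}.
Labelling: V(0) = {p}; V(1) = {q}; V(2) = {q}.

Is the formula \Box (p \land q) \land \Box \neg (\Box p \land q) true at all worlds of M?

No

Recall that \Box ψ holds at a world iff ψ holds at every accessible world, and \Diamond ψ holds iff ψ holds at some accessible world.
Let φ = \Box (p \land q) \land \Box \neg (\Box p \land q). Evaluate φ at each world:
  0 (successors {1}): φ is false.
  1 (successors {1}): φ is false.
  2 (successors {0}): φ is false.
Detail at 0 (counterexample):
  At 0: \Box (p \land q) is false, \Box \neg (\Box p \land q) is true, so \Box (p \land q) \land \Box \neg (\Box p \land q) is false.
    At 0: \Box (p \land q) requires p \land q at every successor {1}.
      p \land q fails at 1, so \Box (p \land q) is false at 0.
    At 0: \Box \neg (\Box p \land q) requires \neg (\Box p \land q) at every successor {1}.
      At 1: \neg (\Box p \land q) is true.
    So \Box \neg (\Box p \land q) is true at 0.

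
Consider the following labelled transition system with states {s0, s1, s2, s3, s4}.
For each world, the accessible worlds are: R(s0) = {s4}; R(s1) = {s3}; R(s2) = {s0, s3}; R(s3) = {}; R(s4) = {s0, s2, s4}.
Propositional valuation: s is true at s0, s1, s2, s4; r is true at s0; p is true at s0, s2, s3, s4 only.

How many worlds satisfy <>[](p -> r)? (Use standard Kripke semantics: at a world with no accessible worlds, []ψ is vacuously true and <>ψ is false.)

Let φ = <>[](p -> r). Evaluate φ at each world:
  s0 (successors {s4}): φ is false.
  s1 (successors {s3}): φ is true.
  s2 (successors {s0, s3}): φ is true.
  s3 (successors ∅): φ is false.
  s4 (successors {s0, s2, s4}): φ is false.
For instance, at s0:
  At s0: <>[](p -> r) requires [](p -> r) at some successor in {s4}.
    At s4: [](p -> r) is false.
  So <>[](p -> r) is false at s0.
Satisfying worlds: {s1, s2}

2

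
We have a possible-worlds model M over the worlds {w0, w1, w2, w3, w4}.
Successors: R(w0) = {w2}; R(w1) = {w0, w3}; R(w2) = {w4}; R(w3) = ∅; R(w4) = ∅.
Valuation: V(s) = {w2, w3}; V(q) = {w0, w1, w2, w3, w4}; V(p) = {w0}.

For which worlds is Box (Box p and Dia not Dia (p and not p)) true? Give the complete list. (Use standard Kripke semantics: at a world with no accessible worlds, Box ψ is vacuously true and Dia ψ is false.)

w3, w4

Let φ = Box (Box p and Dia not Dia (p and not p)). Evaluate φ at each world:
  w0 (successors {w2}): φ is false.
  w1 (successors {w0, w3}): φ is false.
  w2 (successors {w4}): φ is false.
  w3 (successors ∅): φ is true.
  w4 (successors ∅): φ is true.
For instance, at w0:
  At w0: Box (Box p and Dia not Dia (p and not p)) requires Box p and Dia not Dia (p and not p) at every successor {w2}.
    Box p and Dia not Dia (p and not p) fails at w2, so Box (Box p and Dia not Dia (p and not p)) is false at w0.
      At w2: Box p is false, Dia not Dia (p and not p) is true, so Box p and Dia not Dia (p and not p) is false.
Satisfying worlds: {w3, w4}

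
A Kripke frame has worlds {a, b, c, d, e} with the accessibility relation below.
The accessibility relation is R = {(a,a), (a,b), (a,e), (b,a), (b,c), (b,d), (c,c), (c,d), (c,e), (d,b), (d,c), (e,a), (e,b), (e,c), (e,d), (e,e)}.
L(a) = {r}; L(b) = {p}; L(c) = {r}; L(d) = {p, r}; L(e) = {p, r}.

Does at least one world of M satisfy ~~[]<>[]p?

No

Let φ = ~~[]<>[]p. Evaluate φ at each world:
  a (successors {a, b, e}): φ is false.
  b (successors {a, c, d}): φ is false.
  c (successors {c, d, e}): φ is false.
  d (successors {b, c}): φ is false.
  e (successors {a, b, c, d, e}): φ is false.
For instance, at c:
  At c: ~[]<>[]p is true, so ~~[]<>[]p is false.
    At c: []<>[]p is false, so ~[]<>[]p is true.
      At c: []<>[]p requires <>[]p at every successor {c, d, e}.
        <>[]p fails at c, so []<>[]p is false at c.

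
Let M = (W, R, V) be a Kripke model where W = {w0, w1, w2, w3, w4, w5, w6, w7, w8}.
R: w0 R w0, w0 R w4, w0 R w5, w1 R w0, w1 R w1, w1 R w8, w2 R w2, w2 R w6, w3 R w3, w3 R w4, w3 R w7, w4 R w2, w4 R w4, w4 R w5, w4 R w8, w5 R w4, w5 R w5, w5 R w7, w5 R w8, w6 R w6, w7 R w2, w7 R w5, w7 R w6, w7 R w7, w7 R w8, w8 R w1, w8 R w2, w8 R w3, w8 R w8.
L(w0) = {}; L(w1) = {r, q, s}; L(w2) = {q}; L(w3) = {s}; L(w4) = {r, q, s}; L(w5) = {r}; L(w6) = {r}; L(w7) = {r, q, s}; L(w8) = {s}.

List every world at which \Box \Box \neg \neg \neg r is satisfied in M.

none

Let φ = \Box \Box \neg \neg \neg r. Evaluate φ at each world:
  w0 (successors {w0, w4, w5}): φ is false.
  w1 (successors {w0, w1, w8}): φ is false.
  w2 (successors {w2, w6}): φ is false.
  w3 (successors {w3, w4, w7}): φ is false.
  w4 (successors {w2, w4, w5, w8}): φ is false.
  w5 (successors {w4, w5, w7, w8}): φ is false.
  w6 (successors {w6}): φ is false.
  w7 (successors {w2, w5, w6, w7, w8}): φ is false.
  w8 (successors {w1, w2, w3, w8}): φ is false.
For instance, at w4:
  At w4: \Box \Box \neg \neg \neg r requires \Box \neg \neg \neg r at every successor {w2, w4, w5, w8}.
    \Box \neg \neg \neg r fails at w2, so \Box \Box \neg \neg \neg r is false at w4.
      At w2: \Box \neg \neg \neg r requires \neg \neg \neg r at every successor {w2, w6}.
        \neg \neg \neg r fails at w6, so \Box \neg \neg \neg r is false at w2.
Satisfying worlds: none.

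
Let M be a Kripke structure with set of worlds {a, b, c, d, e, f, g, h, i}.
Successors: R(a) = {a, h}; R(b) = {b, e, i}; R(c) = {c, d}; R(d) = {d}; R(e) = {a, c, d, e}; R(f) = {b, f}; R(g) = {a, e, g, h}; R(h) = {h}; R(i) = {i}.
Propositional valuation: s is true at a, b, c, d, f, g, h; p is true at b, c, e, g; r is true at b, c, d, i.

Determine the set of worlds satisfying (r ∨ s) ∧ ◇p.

b, c, f, g

Recall that ◇ψ holds at a world iff ψ holds at some accessible world.
Let φ = (r ∨ s) ∧ ◇p. Evaluate φ at each world:
  a (successors {a, h}): φ is false.
  b (successors {b, e, i}): φ is true.
  c (successors {c, d}): φ is true.
  d (successors {d}): φ is false.
  e (successors {a, c, d, e}): φ is false.
  f (successors {b, f}): φ is true.
  g (successors {a, e, g, h}): φ is true.
  h (successors {h}): φ is false.
  i (successors {i}): φ is false.
For instance, at f:
  At f: r ∨ s is true, ◇p is true, so (r ∨ s) ∧ ◇p is true.
    At f: ◇p requires p at some successor in {b, f}.
      p holds at b, so ◇p is true at f.
Satisfying worlds: {b, c, f, g}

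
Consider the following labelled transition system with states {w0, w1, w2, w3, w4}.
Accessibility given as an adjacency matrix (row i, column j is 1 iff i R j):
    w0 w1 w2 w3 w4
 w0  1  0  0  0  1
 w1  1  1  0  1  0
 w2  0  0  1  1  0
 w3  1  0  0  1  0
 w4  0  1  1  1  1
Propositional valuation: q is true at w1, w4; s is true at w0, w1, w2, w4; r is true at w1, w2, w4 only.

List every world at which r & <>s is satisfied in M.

w1, w2, w4

Let φ = r & <>s. Evaluate φ at each world:
  w0 (successors {w0, w4}): φ is false.
  w1 (successors {w0, w1, w3}): φ is true.
  w2 (successors {w2, w3}): φ is true.
  w3 (successors {w0, w3}): φ is false.
  w4 (successors {w1, w2, w3, w4}): φ is true.
For instance, at w0:
  At w0: r is false, <>s is true, so r & <>s is false.
    At w0: <>s requires s at some successor in {w0, w4}.
      s holds at w0, so <>s is true at w0.
Satisfying worlds: {w1, w2, w4}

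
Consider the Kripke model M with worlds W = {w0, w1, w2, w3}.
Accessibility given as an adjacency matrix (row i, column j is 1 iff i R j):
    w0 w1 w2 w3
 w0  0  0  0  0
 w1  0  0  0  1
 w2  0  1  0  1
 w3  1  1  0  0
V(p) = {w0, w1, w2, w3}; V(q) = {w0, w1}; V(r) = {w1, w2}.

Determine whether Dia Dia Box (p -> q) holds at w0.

At w0: no accessible worlds, so Dia Dia Box (p -> q) is false.

No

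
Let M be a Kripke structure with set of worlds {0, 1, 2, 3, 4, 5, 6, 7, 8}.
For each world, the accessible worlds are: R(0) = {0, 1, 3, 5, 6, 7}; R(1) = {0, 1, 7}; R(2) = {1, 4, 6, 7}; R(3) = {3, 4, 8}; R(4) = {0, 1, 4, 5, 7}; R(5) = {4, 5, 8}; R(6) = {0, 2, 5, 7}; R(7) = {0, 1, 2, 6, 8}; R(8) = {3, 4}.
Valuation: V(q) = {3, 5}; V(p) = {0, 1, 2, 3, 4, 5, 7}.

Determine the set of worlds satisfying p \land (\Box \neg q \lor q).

Let φ = p \land (\Box \neg q \lor q). Evaluate φ at each world:
  0 (successors {0, 1, 3, 5, 6, 7}): φ is false.
  1 (successors {0, 1, 7}): φ is true.
  2 (successors {1, 4, 6, 7}): φ is true.
  3 (successors {3, 4, 8}): φ is true.
  4 (successors {0, 1, 4, 5, 7}): φ is false.
  5 (successors {4, 5, 8}): φ is true.
  6 (successors {0, 2, 5, 7}): φ is false.
  7 (successors {0, 1, 2, 6, 8}): φ is true.
  8 (successors {3, 4}): φ is false.
For instance, at 1:
  At 1: p is true, \Box \neg q \lor q is true, so p \land (\Box \neg q \lor q) is true.
    At 1: \Box \neg q is true, q is false, so \Box \neg q \lor q is true.
      At 1: \Box \neg q requires \neg q at every successor {0, 1, 7}.
        At 0: \neg q is true.
        At 1: \neg q is true.
        At 7: \neg q is true.
      So \Box \neg q is true at 1.
Satisfying worlds: {1, 2, 3, 5, 7}

1, 2, 3, 5, 7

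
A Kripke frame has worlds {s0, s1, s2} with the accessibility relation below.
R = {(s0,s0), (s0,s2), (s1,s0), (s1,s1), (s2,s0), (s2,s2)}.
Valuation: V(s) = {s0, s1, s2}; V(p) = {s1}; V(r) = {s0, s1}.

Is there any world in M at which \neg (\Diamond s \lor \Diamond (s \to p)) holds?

No

Let φ = \neg (\Diamond s \lor \Diamond (s \to p)). Evaluate φ at each world:
  s0 (successors {s0, s2}): φ is false.
  s1 (successors {s0, s1}): φ is false.
  s2 (successors {s0, s2}): φ is false.
For instance, at s2:
  At s2: \Diamond s \lor \Diamond (s \to p) is true, so \neg (\Diamond s \lor \Diamond (s \to p)) is false.
    At s2: \Diamond s is true, \Diamond (s \to p) is false, so \Diamond s \lor \Diamond (s \to p) is true.
      At s2: \Diamond s requires s at some successor in {s0, s2}.
        s holds at s0, so \Diamond s is true at s2.
      At s2: \Diamond (s \to p) requires s \to p at some successor in {s0, s2}.
        At s0: s \to p is false.
        At s2: s \to p is false.
      So \Diamond (s \to p) is false at s2.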